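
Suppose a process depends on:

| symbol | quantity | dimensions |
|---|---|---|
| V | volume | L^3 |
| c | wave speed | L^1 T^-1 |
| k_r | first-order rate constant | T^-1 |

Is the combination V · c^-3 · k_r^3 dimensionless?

Sum the exponent of each base dimension across the product:
  M: [V]_M − 3·[c]_M + 3·[k_r]_M = (0) − 3·(0) + 3·(0) = 0
  L: [V]_L − 3·[c]_L + 3·[k_r]_L = (3) − 3·(1) + 3·(0) = 0
  T: [V]_T − 3·[c]_T + 3·[k_r]_T = (0) − 3·(-1) + 3·(-1) = 0
All base exponents vanish — dimensionless.

yes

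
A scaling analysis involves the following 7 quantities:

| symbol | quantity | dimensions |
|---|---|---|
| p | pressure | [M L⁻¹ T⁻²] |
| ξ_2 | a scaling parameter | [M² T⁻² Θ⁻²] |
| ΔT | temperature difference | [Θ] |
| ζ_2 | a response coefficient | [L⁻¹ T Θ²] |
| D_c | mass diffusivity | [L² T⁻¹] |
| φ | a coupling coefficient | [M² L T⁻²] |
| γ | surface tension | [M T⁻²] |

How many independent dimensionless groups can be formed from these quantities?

There are 7 variables and 4 base dimensions (M, L, T, Θ).
The dimension matrix has rank 4.
Independent dimensionless groups: 7 − 4 = 3.

3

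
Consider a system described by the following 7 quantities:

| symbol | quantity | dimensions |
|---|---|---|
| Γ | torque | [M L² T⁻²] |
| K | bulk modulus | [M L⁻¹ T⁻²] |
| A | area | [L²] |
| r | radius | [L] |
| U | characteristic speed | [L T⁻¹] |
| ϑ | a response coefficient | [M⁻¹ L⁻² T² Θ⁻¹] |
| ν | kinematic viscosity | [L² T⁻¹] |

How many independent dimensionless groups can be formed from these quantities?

There are 7 variables and 4 base dimensions (M, L, T, Θ).
The dimension matrix has rank 4.
Independent dimensionless groups: 7 − 4 = 3.

3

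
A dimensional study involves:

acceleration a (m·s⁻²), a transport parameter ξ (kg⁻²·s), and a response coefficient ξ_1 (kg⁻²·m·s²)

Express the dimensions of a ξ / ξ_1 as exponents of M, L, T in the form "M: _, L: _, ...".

M: 0, L: 0, T: -3

Collect each base-dimension exponent across the product:
  M: (0) + (-2) − (-2) = 0
  L: (1) + (0) − (1) = 0
  T: (-2) + (1) − (2) = -3
So the dimensions are [T⁻³].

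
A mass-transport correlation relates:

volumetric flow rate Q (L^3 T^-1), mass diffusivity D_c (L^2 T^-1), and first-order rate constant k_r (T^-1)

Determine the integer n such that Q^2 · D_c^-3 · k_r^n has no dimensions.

Balance the T exponent: (-1)·n from k_r, plus 2·(-1) − 3·(-1) = 1 from the rest, must sum to zero.
−n + 1 = 0, so n = 1.

1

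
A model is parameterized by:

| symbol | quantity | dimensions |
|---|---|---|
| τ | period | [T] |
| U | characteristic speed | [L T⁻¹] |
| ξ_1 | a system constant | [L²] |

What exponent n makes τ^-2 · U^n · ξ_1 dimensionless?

-2

Balance the L exponent: (1)·n from U, plus −2·(0) + (2) = 2 from the rest, must sum to zero.
n + 2 = 0, so n = -2.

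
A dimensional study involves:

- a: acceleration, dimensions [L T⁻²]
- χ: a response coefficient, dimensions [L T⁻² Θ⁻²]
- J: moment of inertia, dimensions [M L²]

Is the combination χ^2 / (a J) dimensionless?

Sum the exponent of each base dimension across the product:
  M: −[a]_M + 2·[χ]_M − [J]_M = −(0) + 2·(0) − (1) = -1
  L: −[a]_L + 2·[χ]_L − [J]_L = −(1) + 2·(1) − (2) = -1
  T: −[a]_T + 2·[χ]_T − [J]_T = −(-2) + 2·(-2) − (0) = -2
  Θ: −[a]_Θ + 2·[χ]_Θ − [J]_Θ = −(0) + 2·(-2) − (0) = -4
Net dimensions [M⁻¹ L⁻¹ T⁻² Θ⁻⁴] ≠ [1] — not dimensionless.

no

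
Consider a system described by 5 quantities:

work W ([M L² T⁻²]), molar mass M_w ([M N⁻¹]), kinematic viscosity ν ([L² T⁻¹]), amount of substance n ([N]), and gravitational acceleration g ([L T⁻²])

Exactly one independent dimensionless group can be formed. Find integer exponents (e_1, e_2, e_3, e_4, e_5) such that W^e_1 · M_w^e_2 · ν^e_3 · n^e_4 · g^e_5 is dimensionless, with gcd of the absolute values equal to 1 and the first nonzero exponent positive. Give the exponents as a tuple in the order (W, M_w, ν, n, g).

M: e_1·(1) + e_2·(1) + e_3·(0) + e_4·(0) + e_5·(0) = 0
L: e_1·(2) + e_2·(0) + e_3·(2) + e_4·(0) + e_5·(1) = 0
T: e_1·(-2) + e_2·(0) + e_3·(-1) + e_4·(0) + e_5·(-2) = 0
N: e_1·(0) + e_2·(-1) + e_3·(0) + e_4·(1) + e_5·(0) = 0
Solving this homogeneous linear system for the smallest-integer solution (first nonzero entry positive) gives (3, -3, -2, -3, -2).

(3, -3, -2, -3, -2)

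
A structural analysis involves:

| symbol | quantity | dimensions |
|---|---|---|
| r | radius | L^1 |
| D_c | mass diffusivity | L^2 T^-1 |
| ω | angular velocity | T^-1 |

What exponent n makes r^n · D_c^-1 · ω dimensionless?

Balance the L exponent: (1)·n from r, plus −(2) + (0) = -2 from the rest, must sum to zero.
n − 2 = 0, so n = 2.

2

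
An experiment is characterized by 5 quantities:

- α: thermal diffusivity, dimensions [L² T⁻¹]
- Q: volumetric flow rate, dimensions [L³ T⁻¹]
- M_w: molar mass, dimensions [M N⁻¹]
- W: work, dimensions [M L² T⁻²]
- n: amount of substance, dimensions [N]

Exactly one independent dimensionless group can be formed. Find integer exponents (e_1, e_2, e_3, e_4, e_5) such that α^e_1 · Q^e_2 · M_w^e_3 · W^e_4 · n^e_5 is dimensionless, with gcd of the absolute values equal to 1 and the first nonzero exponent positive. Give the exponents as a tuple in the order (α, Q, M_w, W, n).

M: e_1·(0) + e_2·(0) + e_3·(1) + e_4·(1) + e_5·(0) = 0
L: e_1·(2) + e_2·(3) + e_3·(0) + e_4·(2) + e_5·(0) = 0
T: e_1·(-1) + e_2·(-1) + e_3·(0) + e_4·(-2) + e_5·(0) = 0
N: e_1·(0) + e_2·(0) + e_3·(-1) + e_4·(0) + e_5·(1) = 0
Solving this homogeneous linear system for the smallest-integer solution (first nonzero entry positive) gives (4, -2, 1, -1, 1).

(4, -2, 1, -1, 1)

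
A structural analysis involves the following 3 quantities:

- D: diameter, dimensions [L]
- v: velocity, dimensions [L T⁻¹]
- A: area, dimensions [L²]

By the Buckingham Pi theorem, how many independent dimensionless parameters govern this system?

There are 3 variables and 2 base dimensions (L, T).
The dimension matrix has rank 2.
Independent dimensionless groups: 3 − 2 = 1.

1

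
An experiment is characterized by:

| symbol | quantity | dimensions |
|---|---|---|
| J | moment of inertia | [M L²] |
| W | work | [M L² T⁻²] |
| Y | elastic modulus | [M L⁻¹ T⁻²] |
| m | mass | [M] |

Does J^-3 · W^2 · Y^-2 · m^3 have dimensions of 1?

Sum the exponent of each base dimension across the product:
  M: −3·[J]_M + 2·[W]_M − 2·[Y]_M + 3·[m]_M = −3·(1) + 2·(1) − 2·(1) + 3·(1) = 0
  L: −3·[J]_L + 2·[W]_L − 2·[Y]_L + 3·[m]_L = −3·(2) + 2·(2) − 2·(-1) + 3·(0) = 0
  T: −3·[J]_T + 2·[W]_T − 2·[Y]_T + 3·[m]_T = −3·(0) + 2·(-2) − 2·(-2) + 3·(0) = 0
  Θ: −3·[J]_Θ + 2·[W]_Θ − 2·[Y]_Θ + 3·[m]_Θ = −3·(0) + 2·(0) − 2·(0) + 3·(0) = 0
All base exponents vanish — dimensionless.

yes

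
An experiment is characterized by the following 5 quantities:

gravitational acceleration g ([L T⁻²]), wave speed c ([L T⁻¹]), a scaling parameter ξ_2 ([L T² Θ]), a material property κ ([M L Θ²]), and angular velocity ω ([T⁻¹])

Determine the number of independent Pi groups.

1

There are 5 variables and 4 base dimensions (M, L, T, Θ).
The dimension matrix has rank 4.
Independent dimensionless groups: 5 − 4 = 1.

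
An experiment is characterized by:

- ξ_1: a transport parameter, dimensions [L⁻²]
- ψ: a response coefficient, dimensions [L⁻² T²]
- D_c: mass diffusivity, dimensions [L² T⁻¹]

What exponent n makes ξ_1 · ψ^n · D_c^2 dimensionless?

1

Balance the L exponent: (-2)·n from ψ, plus (-2) + 2·(2) = 2 from the rest, must sum to zero.
-2n + 2 = 0, so n = 1.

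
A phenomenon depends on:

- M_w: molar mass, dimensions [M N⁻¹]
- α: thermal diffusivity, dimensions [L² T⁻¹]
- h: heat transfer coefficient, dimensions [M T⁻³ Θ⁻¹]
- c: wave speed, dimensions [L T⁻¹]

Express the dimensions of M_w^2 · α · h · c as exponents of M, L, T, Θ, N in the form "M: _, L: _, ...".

Collect each base-dimension exponent across the product:
  M: 2·(1) + (0) + (1) + (0) = 3
  L: 2·(0) + (2) + (0) + (1) = 3
  T: 2·(0) + (-1) + (-3) + (-1) = -5
  Θ: 2·(0) + (0) + (-1) + (0) = -1
  N: 2·(-1) + (0) + (0) + (0) = -2
So the dimensions are [M³ L³ T⁻⁵ Θ⁻¹ N⁻²].

M: 3, L: 3, T: -5, Θ: -1, N: -2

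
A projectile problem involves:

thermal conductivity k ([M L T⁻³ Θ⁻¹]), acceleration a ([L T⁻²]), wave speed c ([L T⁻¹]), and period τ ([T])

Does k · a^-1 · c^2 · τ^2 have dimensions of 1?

no

Sum the exponent of each base dimension across the product:
  M: [k]_M − [a]_M + 2·[c]_M + 2·[τ]_M = (1) − (0) + 2·(0) + 2·(0) = 1
  L: [k]_L − [a]_L + 2·[c]_L + 2·[τ]_L = (1) − (1) + 2·(1) + 2·(0) = 2
  T: [k]_T − [a]_T + 2·[c]_T + 2·[τ]_T = (-3) − (-2) + 2·(-1) + 2·(1) = -1
  Θ: [k]_Θ − [a]_Θ + 2·[c]_Θ + 2·[τ]_Θ = (-1) − (0) + 2·(0) + 2·(0) = -1
Net dimensions [M L² T⁻¹ Θ⁻¹] ≠ [1] — not dimensionless.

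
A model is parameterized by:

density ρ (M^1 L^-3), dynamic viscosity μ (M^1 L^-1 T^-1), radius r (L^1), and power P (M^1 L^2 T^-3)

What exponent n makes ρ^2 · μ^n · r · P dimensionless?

-3

Balance the M exponent: (1)·n from μ, plus 2·(1) + (0) + (1) = 3 from the rest, must sum to zero.
n + 3 = 0, so n = -3.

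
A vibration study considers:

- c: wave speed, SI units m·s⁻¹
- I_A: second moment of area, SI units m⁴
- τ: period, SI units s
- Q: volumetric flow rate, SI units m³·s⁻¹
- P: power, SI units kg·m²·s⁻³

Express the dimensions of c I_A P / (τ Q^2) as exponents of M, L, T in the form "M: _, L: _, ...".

M: 1, L: 1, T: -3

Collect each base-dimension exponent across the product:
  M: (0) + (0) − (0) − 2·(0) + (1) = 1
  L: (1) + (4) − (0) − 2·(3) + (2) = 1
  T: (-1) + (0) − (1) − 2·(-1) + (-3) = -3
So the dimensions are [M L T⁻³].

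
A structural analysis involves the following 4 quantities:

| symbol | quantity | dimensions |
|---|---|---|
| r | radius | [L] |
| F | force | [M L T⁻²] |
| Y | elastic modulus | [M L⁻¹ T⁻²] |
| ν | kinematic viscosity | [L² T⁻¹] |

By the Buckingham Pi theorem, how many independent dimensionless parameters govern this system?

1

There are 4 variables and 3 base dimensions (M, L, T).
The dimension matrix has rank 3.
Independent dimensionless groups: 4 − 3 = 1.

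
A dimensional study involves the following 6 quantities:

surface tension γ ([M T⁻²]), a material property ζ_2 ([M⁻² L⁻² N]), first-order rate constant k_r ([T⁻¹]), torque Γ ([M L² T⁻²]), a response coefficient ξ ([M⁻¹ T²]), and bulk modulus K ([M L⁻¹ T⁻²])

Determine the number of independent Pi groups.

There are 6 variables and 4 base dimensions (M, L, T, N).
The dimension matrix has rank 4.
Independent dimensionless groups: 6 − 4 = 2.

2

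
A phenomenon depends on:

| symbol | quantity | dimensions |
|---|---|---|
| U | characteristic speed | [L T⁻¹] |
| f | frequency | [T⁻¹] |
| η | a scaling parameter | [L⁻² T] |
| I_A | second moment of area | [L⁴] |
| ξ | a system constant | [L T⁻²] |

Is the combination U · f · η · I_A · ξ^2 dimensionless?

Sum the exponent of each base dimension across the product:
  L: [U]_L + [f]_L + [η]_L + [I_A]_L + 2·[ξ]_L = (1) + (0) + (-2) + (4) + 2·(1) = 5
  T: [U]_T + [f]_T + [η]_T + [I_A]_T + 2·[ξ]_T = (-1) + (-1) + (1) + (0) + 2·(-2) = -5
Net dimensions [L⁵ T⁻⁵] ≠ [1] — not dimensionless.

no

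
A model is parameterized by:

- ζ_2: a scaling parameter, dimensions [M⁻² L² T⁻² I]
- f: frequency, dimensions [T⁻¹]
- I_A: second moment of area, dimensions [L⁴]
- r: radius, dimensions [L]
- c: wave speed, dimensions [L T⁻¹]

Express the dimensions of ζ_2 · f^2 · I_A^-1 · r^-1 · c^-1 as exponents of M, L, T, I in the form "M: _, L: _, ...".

M: -2, L: -4, T: -3, I: 1

Collect each base-dimension exponent across the product:
  M: (-2) + 2·(0) − (0) − (0) − (0) = -2
  L: (2) + 2·(0) − (4) − (1) − (1) = -4
  T: (-2) + 2·(-1) − (0) − (0) − (-1) = -3
  I: (1) + 2·(0) − (0) − (0) − (0) = 1
So the dimensions are [M⁻² L⁻⁴ T⁻³ I].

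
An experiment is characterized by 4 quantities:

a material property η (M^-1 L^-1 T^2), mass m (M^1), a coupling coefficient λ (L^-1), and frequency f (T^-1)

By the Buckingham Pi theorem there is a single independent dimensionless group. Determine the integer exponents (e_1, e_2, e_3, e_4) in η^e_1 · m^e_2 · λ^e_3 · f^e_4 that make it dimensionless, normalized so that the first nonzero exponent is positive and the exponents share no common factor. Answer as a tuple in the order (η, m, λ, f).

M: e_1·(-1) + e_2·(1) + e_3·(0) + e_4·(0) = 0
L: e_1·(-1) + e_2·(0) + e_3·(-1) + e_4·(0) = 0
T: e_1·(2) + e_2·(0) + e_3·(0) + e_4·(-1) = 0
Solving this homogeneous linear system for the smallest-integer solution (first nonzero entry positive) gives (1, 1, -1, 2).

(1, 1, -1, 2)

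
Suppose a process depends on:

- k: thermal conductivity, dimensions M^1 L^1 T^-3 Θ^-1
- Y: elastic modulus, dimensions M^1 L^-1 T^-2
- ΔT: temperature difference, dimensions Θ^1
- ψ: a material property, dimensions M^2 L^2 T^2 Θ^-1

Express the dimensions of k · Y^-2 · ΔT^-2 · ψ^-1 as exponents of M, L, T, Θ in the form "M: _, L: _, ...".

M: -3, L: 1, T: -1, Θ: -2

Collect each base-dimension exponent across the product:
  M: (1) − 2·(1) − 2·(0) − (2) = -3
  L: (1) − 2·(-1) − 2·(0) − (2) = 1
  T: (-3) − 2·(-2) − 2·(0) − (2) = -1
  Θ: (-1) − 2·(0) − 2·(1) − (-1) = -2
So the dimensions are [M⁻³ L T⁻¹ Θ⁻²].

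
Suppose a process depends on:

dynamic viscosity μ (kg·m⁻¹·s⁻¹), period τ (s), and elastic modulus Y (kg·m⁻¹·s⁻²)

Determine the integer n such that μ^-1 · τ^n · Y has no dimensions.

Balance the T exponent: (1)·n from τ, plus −(-1) + (-2) = -1 from the rest, must sum to zero.
n − 1 = 0, so n = 1.

1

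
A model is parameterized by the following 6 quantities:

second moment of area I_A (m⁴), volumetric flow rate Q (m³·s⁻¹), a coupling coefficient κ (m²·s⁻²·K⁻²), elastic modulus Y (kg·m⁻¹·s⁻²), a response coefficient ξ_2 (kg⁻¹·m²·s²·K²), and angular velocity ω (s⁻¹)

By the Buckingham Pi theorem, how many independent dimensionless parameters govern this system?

2

There are 6 variables and 4 base dimensions (M, L, T, Θ).
The dimension matrix has rank 4.
Independent dimensionless groups: 6 − 4 = 2.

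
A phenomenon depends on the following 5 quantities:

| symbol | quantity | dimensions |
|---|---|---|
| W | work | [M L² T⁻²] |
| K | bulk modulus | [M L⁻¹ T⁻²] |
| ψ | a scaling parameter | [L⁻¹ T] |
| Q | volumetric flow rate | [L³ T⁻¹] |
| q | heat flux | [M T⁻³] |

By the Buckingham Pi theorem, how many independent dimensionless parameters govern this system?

2

There are 5 variables and 3 base dimensions (M, L, T).
The dimension matrix has rank 3.
Independent dimensionless groups: 5 − 3 = 2.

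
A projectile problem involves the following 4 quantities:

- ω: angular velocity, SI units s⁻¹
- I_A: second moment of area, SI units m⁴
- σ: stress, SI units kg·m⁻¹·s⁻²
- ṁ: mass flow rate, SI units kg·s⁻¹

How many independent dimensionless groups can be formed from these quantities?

1

There are 4 variables and 3 base dimensions (M, L, T).
The dimension matrix has rank 3.
Independent dimensionless groups: 4 − 3 = 1.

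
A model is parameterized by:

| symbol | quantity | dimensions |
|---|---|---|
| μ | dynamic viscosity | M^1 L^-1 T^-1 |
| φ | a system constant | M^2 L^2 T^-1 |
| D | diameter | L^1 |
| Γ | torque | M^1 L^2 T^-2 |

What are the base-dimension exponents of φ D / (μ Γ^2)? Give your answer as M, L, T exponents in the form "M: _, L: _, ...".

M: -1, L: 0, T: 4

Collect each base-dimension exponent across the product:
  M: −(1) + (2) + (0) − 2·(1) = -1
  L: −(-1) + (2) + (1) − 2·(2) = 0
  T: −(-1) + (-1) + (0) − 2·(-2) = 4
So the dimensions are [M⁻¹ T⁴].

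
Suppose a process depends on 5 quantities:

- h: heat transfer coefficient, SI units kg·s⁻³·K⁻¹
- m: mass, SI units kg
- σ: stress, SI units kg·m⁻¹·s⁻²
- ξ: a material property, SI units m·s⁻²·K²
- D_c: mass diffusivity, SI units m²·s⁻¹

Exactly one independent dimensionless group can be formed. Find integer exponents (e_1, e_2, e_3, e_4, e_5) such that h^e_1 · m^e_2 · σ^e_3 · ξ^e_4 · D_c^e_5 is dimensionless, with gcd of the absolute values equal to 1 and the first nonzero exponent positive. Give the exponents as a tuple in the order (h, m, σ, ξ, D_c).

M: e_1·(1) + e_2·(1) + e_3·(1) + e_4·(0) + e_5·(0) = 0
L: e_1·(0) + e_2·(0) + e_3·(-1) + e_4·(1) + e_5·(2) = 0
T: e_1·(-3) + e_2·(0) + e_3·(-2) + e_4·(-2) + e_5·(-1) = 0
Θ: e_1·(-1) + e_2·(0) + e_3·(0) + e_4·(2) + e_5·(0) = 0
Solving this homogeneous linear system for the smallest-integer solution (first nonzero entry positive) gives (2, 1, -3, 1, -2).

(2, 1, -3, 1, -2)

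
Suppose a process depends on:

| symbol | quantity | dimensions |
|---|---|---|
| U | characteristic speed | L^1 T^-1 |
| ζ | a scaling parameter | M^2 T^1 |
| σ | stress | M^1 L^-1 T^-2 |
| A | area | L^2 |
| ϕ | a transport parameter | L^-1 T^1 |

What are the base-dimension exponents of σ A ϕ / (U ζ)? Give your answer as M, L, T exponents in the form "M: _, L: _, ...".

Collect each base-dimension exponent across the product:
  M: −(0) − (2) + (1) + (0) + (0) = -1
  L: −(1) − (0) + (-1) + (2) + (-1) = -1
  T: −(-1) − (1) + (-2) + (0) + (1) = -1
So the dimensions are [M⁻¹ L⁻¹ T⁻¹].

M: -1, L: -1, T: -1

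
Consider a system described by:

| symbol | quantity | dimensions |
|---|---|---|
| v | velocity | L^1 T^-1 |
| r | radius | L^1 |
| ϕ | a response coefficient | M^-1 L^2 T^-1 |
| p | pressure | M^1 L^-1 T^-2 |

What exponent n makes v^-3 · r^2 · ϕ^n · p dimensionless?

Balance the M exponent: (-1)·n from ϕ, plus −3·(0) + 2·(0) + (1) = 1 from the rest, must sum to zero.
−n + 1 = 0, so n = 1.

1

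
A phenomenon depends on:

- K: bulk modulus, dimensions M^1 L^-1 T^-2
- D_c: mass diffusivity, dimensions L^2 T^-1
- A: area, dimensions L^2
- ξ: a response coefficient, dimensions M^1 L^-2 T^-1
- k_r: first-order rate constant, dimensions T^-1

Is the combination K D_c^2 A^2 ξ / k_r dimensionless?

Sum the exponent of each base dimension across the product:
  M: [K]_M + 2·[D_c]_M + 2·[A]_M + [ξ]_M − [k_r]_M = (1) + 2·(0) + 2·(0) + (1) − (0) = 2
  L: [K]_L + 2·[D_c]_L + 2·[A]_L + [ξ]_L − [k_r]_L = (-1) + 2·(2) + 2·(2) + (-2) − (0) = 5
  T: [K]_T + 2·[D_c]_T + 2·[A]_T + [ξ]_T − [k_r]_T = (-2) + 2·(-1) + 2·(0) + (-1) − (-1) = -4
Net dimensions [M² L⁵ T⁻⁴] ≠ [1] — not dimensionless.

no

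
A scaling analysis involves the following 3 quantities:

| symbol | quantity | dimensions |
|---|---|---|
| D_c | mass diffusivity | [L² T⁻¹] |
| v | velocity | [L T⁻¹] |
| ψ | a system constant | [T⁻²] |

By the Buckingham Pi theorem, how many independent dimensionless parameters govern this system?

There are 3 variables and 2 base dimensions (L, T).
The dimension matrix has rank 2.
Independent dimensionless groups: 3 − 2 = 1.

1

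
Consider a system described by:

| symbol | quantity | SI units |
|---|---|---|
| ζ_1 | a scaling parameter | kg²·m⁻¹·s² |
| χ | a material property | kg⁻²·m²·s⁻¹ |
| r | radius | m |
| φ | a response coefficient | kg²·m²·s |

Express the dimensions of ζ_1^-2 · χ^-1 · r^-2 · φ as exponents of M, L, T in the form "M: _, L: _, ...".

M: 0, L: 0, T: -2

Collect each base-dimension exponent across the product:
  M: −2·(2) − (-2) − 2·(0) + (2) = 0
  L: −2·(-1) − (2) − 2·(1) + (2) = 0
  T: −2·(2) − (-1) − 2·(0) + (1) = -2
So the dimensions are [T⁻²].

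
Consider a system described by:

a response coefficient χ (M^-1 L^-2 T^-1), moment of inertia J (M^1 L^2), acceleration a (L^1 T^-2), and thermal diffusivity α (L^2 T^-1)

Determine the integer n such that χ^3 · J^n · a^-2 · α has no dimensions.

3

Balance the M exponent: (1)·n from J, plus 3·(-1) − 2·(0) + (0) = -3 from the rest, must sum to zero.
n − 3 = 0, so n = 3.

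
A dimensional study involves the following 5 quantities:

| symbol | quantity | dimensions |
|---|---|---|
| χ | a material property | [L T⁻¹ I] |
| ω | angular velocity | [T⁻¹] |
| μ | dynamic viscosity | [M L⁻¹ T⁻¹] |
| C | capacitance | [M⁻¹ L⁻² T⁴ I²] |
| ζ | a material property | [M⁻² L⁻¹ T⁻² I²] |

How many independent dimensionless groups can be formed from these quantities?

1

There are 5 variables and 4 base dimensions (M, L, T, I).
The dimension matrix has rank 4.
Independent dimensionless groups: 5 − 4 = 1.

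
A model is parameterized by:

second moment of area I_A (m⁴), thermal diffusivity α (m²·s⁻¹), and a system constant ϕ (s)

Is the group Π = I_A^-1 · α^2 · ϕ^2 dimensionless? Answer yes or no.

Sum the exponent of each base dimension across the product:
  L: −[I_A]_L + 2·[α]_L + 2·[ϕ]_L = −(4) + 2·(2) + 2·(0) = 0
  T: −[I_A]_T + 2·[α]_T + 2·[ϕ]_T = −(0) + 2·(-1) + 2·(1) = 0
All base exponents vanish — dimensionless.

yes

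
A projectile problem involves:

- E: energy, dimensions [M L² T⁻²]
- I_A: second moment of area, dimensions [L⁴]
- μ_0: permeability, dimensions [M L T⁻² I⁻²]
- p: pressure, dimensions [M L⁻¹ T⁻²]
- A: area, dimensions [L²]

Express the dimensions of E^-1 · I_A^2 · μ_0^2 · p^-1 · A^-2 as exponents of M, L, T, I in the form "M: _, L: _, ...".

M: 0, L: 5, T: 0, I: -4

Collect each base-dimension exponent across the product:
  M: −(1) + 2·(0) + 2·(1) − (1) − 2·(0) = 0
  L: −(2) + 2·(4) + 2·(1) − (-1) − 2·(2) = 5
  T: −(-2) + 2·(0) + 2·(-2) − (-2) − 2·(0) = 0
  I: −(0) + 2·(0) + 2·(-2) − (0) − 2·(0) = -4
So the dimensions are [L⁵ I⁻⁴].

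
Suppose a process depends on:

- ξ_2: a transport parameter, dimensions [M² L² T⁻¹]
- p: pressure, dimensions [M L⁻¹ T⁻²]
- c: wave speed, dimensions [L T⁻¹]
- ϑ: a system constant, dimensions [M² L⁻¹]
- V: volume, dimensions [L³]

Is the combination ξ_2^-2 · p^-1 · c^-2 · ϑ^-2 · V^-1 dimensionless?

Sum the exponent of each base dimension across the product:
  M: −2·[ξ_2]_M − [p]_M − 2·[c]_M − 2·[ϑ]_M − [V]_M = −2·(2) − (1) − 2·(0) − 2·(2) − (0) = -9
  L: −2·[ξ_2]_L − [p]_L − 2·[c]_L − 2·[ϑ]_L − [V]_L = −2·(2) − (-1) − 2·(1) − 2·(-1) − (3) = -6
  T: −2·[ξ_2]_T − [p]_T − 2·[c]_T − 2·[ϑ]_T − [V]_T = −2·(-1) − (-2) − 2·(-1) − 2·(0) − (0) = 6
Net dimensions [M⁻⁹ L⁻⁶ T⁶] ≠ [1] — not dimensionless.

no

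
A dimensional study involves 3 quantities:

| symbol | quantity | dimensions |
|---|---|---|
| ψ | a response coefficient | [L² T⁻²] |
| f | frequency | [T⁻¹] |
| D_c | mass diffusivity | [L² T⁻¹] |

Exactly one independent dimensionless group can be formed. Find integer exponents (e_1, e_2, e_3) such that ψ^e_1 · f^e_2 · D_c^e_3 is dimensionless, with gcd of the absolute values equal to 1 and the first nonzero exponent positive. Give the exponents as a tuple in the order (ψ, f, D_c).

L: e_1·(2) + e_2·(0) + e_3·(2) = 0
T: e_1·(-2) + e_2·(-1) + e_3·(-1) = 0
Solving this homogeneous linear system for the smallest-integer solution (first nonzero entry positive) gives (1, -1, -1).

(1, -1, -1)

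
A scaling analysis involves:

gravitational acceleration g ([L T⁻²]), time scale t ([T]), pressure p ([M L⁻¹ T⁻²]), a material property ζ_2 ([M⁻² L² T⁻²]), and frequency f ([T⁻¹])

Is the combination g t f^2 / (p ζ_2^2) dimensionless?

no

Sum the exponent of each base dimension across the product:
  M: [g]_M + [t]_M − [p]_M − 2·[ζ_2]_M + 2·[f]_M = (0) + (0) − (1) − 2·(-2) + 2·(0) = 3
  L: [g]_L + [t]_L − [p]_L − 2·[ζ_2]_L + 2·[f]_L = (1) + (0) − (-1) − 2·(2) + 2·(0) = -2
  T: [g]_T + [t]_T − [p]_T − 2·[ζ_2]_T + 2·[f]_T = (-2) + (1) − (-2) − 2·(-2) + 2·(-1) = 3
Net dimensions [M³ L⁻² T³] ≠ [1] — not dimensionless.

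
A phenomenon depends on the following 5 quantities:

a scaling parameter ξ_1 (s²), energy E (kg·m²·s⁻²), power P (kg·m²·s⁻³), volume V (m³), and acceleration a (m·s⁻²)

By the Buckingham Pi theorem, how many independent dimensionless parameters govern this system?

There are 5 variables and 3 base dimensions (M, L, T).
The dimension matrix has rank 3.
Independent dimensionless groups: 5 − 3 = 2.

2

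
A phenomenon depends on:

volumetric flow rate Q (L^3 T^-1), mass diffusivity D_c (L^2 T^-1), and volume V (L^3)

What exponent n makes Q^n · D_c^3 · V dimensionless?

Balance the L exponent: (3)·n from Q, plus 3·(2) + (3) = 9 from the rest, must sum to zero.
3n + 9 = 0, so n = -3.

-3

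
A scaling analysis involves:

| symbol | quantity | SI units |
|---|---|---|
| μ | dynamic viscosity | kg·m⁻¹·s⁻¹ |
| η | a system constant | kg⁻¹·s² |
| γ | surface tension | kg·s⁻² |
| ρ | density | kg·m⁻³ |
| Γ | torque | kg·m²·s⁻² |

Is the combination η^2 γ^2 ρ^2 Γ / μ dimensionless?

Sum the exponent of each base dimension across the product:
  M: −[μ]_M + 2·[η]_M + 2·[γ]_M + 2·[ρ]_M + [Γ]_M = −(1) + 2·(-1) + 2·(1) + 2·(1) + (1) = 2
  L: −[μ]_L + 2·[η]_L + 2·[γ]_L + 2·[ρ]_L + [Γ]_L = −(-1) + 2·(0) + 2·(0) + 2·(-3) + (2) = -3
  T: −[μ]_T + 2·[η]_T + 2·[γ]_T + 2·[ρ]_T + [Γ]_T = −(-1) + 2·(2) + 2·(-2) + 2·(0) + (-2) = -1
Net dimensions [M² L⁻³ T⁻¹] ≠ [1] — not dimensionless.

no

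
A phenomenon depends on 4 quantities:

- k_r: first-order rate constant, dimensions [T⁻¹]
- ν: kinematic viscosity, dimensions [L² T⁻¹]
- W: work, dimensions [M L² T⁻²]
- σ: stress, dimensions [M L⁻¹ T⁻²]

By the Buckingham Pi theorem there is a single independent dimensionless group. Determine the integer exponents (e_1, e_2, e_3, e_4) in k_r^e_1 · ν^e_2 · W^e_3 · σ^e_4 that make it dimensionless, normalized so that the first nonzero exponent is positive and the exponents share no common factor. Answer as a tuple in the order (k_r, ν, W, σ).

(3, -3, 2, -2)

M: e_1·(0) + e_2·(0) + e_3·(1) + e_4·(1) = 0
L: e_1·(0) + e_2·(2) + e_3·(2) + e_4·(-1) = 0
T: e_1·(-1) + e_2·(-1) + e_3·(-2) + e_4·(-2) = 0
Solving this homogeneous linear system for the smallest-integer solution (first nonzero entry positive) gives (3, -3, 2, -2).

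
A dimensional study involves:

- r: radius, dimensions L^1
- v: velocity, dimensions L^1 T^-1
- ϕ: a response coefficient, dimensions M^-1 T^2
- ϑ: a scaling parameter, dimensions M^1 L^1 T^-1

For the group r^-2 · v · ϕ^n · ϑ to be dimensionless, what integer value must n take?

1

Balance the M exponent: (-1)·n from ϕ, plus −2·(0) + (0) + (1) = 1 from the rest, must sum to zero.
−n + 1 = 0, so n = 1.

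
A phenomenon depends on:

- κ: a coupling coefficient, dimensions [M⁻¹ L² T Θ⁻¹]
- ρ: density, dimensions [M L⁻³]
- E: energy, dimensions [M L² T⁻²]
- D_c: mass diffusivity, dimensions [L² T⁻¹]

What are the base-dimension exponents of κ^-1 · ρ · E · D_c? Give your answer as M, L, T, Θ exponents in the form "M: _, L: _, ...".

Collect each base-dimension exponent across the product:
  M: −(-1) + (1) + (1) + (0) = 3
  L: −(2) + (-3) + (2) + (2) = -1
  T: −(1) + (0) + (-2) + (-1) = -4
  Θ: −(-1) + (0) + (0) + (0) = 1
So the dimensions are [M³ L⁻¹ T⁻⁴ Θ].

M: 3, L: -1, T: -4, Θ: 1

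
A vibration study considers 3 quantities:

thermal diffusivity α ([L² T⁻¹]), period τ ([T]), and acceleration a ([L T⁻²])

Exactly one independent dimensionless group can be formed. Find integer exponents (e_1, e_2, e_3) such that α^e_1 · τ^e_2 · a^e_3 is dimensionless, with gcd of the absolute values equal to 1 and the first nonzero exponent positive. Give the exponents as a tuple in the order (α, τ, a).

(1, -3, -2)

L: e_1·(2) + e_2·(0) + e_3·(1) = 0
T: e_1·(-1) + e_2·(1) + e_3·(-2) = 0
Solving this homogeneous linear system for the smallest-integer solution (first nonzero entry positive) gives (1, -3, -2).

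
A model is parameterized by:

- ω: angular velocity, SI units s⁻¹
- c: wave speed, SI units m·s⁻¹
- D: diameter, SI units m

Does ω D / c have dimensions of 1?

Sum the exponent of each base dimension across the product:
  M: [ω]_M − [c]_M + [D]_M = (0) − (0) + (0) = 0
  L: [ω]_L − [c]_L + [D]_L = (0) − (1) + (1) = 0
  T: [ω]_T − [c]_T + [D]_T = (-1) − (-1) + (0) = 0
All base exponents vanish — dimensionless.

yes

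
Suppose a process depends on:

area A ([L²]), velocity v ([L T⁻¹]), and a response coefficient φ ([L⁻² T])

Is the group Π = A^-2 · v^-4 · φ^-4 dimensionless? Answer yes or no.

Sum the exponent of each base dimension across the product:
  L: −2·[A]_L − 4·[v]_L − 4·[φ]_L = −2·(2) − 4·(1) − 4·(-2) = 0
  T: −2·[A]_T − 4·[v]_T − 4·[φ]_T = −2·(0) − 4·(-1) − 4·(1) = 0
All base exponents vanish — dimensionless.

yes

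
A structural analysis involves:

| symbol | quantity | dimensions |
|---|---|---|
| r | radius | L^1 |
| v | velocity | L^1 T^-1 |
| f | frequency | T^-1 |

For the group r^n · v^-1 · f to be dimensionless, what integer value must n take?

Balance the L exponent: (1)·n from r, plus −(1) + (0) = -1 from the rest, must sum to zero.
n − 1 = 0, so n = 1.

1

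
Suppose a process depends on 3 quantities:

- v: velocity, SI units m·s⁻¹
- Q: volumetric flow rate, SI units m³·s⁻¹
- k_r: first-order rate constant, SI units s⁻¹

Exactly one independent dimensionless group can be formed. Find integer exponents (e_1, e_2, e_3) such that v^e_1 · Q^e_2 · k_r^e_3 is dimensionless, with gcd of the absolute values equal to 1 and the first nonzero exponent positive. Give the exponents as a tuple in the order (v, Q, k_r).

L: e_1·(1) + e_2·(3) + e_3·(0) = 0
T: e_1·(-1) + e_2·(-1) + e_3·(-1) = 0
Solving this homogeneous linear system for the smallest-integer solution (first nonzero entry positive) gives (3, -1, -2).

(3, -1, -2)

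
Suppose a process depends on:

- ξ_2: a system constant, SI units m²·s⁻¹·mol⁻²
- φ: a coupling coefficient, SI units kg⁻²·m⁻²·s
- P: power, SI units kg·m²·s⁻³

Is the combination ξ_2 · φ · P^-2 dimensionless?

Sum the exponent of each base dimension across the product:
  M: [ξ_2]_M + [φ]_M − 2·[P]_M = (0) + (-2) − 2·(1) = -4
  L: [ξ_2]_L + [φ]_L − 2·[P]_L = (2) + (-2) − 2·(2) = -4
  T: [ξ_2]_T + [φ]_T − 2·[P]_T = (-1) + (1) − 2·(-3) = 6
  N: [ξ_2]_N + [φ]_N − 2·[P]_N = (-2) + (0) − 2·(0) = -2
Net dimensions [M⁻⁴ L⁻⁴ T⁶ N⁻²] ≠ [1] — not dimensionless.

no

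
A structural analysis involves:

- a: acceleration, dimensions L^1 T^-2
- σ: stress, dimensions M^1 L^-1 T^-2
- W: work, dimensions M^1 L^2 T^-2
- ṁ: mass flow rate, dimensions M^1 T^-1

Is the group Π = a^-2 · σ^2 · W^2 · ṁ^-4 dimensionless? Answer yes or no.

yes

Sum the exponent of each base dimension across the product:
  M: −2·[a]_M + 2·[σ]_M + 2·[W]_M − 4·[ṁ]_M = −2·(0) + 2·(1) + 2·(1) − 4·(1) = 0
  L: −2·[a]_L + 2·[σ]_L + 2·[W]_L − 4·[ṁ]_L = −2·(1) + 2·(-1) + 2·(2) − 4·(0) = 0
  T: −2·[a]_T + 2·[σ]_T + 2·[W]_T − 4·[ṁ]_T = −2·(-2) + 2·(-2) + 2·(-2) − 4·(-1) = 0
All base exponents vanish — dimensionless.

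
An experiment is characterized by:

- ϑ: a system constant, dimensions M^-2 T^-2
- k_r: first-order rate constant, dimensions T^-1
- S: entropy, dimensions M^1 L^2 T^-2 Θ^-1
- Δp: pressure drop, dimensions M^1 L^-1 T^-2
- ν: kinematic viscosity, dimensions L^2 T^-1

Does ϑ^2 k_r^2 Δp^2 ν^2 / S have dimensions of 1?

Sum the exponent of each base dimension across the product:
  M: 2·[ϑ]_M + 2·[k_r]_M − [S]_M + 2·[Δp]_M + 2·[ν]_M = 2·(-2) + 2·(0) − (1) + 2·(1) + 2·(0) = -3
  L: 2·[ϑ]_L + 2·[k_r]_L − [S]_L + 2·[Δp]_L + 2·[ν]_L = 2·(0) + 2·(0) − (2) + 2·(-1) + 2·(2) = 0
  T: 2·[ϑ]_T + 2·[k_r]_T − [S]_T + 2·[Δp]_T + 2·[ν]_T = 2·(-2) + 2·(-1) − (-2) + 2·(-2) + 2·(-1) = -10
  Θ: 2·[ϑ]_Θ + 2·[k_r]_Θ − [S]_Θ + 2·[Δp]_Θ + 2·[ν]_Θ = 2·(0) + 2·(0) − (-1) + 2·(0) + 2·(0) = 1
Net dimensions [M⁻³ T⁻¹⁰ Θ] ≠ [1] — not dimensionless.

no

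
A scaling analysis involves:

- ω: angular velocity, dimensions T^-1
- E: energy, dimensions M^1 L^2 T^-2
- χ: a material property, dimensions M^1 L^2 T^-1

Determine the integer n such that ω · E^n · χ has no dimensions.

-1

Balance the M exponent: (1)·n from E, plus (0) + (1) = 1 from the rest, must sum to zero.
n + 1 = 0, so n = -1.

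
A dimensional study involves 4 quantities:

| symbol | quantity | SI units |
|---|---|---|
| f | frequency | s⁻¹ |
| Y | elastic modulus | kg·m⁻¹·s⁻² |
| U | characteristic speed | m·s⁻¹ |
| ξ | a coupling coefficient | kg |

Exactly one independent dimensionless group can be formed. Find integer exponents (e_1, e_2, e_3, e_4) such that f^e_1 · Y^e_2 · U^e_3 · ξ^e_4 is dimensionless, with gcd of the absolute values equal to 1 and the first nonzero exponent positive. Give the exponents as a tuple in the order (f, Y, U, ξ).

M: e_1·(0) + e_2·(1) + e_3·(0) + e_4·(1) = 0
L: e_1·(0) + e_2·(-1) + e_3·(1) + e_4·(0) = 0
T: e_1·(-1) + e_2·(-2) + e_3·(-1) + e_4·(0) = 0
Solving this homogeneous linear system for the smallest-integer solution (first nonzero entry positive) gives (3, -1, -1, 1).

(3, -1, -1, 1)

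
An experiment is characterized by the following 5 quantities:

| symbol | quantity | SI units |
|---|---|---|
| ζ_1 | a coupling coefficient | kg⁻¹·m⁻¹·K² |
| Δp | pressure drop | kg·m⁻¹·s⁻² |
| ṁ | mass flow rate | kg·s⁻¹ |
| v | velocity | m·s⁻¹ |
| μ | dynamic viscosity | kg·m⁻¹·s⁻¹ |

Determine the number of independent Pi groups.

1

There are 5 variables and 4 base dimensions (M, L, T, Θ).
The dimension matrix has rank 4.
Independent dimensionless groups: 5 − 4 = 1.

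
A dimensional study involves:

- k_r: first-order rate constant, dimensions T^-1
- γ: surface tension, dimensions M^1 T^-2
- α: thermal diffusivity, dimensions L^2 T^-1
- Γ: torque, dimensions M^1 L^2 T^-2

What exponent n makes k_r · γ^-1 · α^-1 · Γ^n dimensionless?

Balance the M exponent: (1)·n from Γ, plus (0) − (1) − (0) = -1 from the rest, must sum to zero.
n − 1 = 0, so n = 1.

1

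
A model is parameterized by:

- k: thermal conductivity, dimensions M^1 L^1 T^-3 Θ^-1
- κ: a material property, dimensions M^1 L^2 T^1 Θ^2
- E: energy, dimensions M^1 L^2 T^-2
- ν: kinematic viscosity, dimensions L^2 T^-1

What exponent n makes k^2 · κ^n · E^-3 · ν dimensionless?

Balance the M exponent: (1)·n from κ, plus 2·(1) − 3·(1) + (0) = -1 from the rest, must sum to zero.
n − 1 = 0, so n = 1.

1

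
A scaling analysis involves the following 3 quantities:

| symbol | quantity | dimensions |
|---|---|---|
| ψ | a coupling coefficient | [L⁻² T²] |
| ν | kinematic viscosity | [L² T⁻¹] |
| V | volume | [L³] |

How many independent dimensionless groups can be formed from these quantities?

There are 3 variables and 2 base dimensions (L, T).
The dimension matrix has rank 2.
Independent dimensionless groups: 3 − 2 = 1.

1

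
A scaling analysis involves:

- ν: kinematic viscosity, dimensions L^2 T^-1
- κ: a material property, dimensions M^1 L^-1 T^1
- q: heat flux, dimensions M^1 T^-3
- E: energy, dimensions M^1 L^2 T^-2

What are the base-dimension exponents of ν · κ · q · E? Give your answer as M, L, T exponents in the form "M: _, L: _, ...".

Collect each base-dimension exponent across the product:
  M: (0) + (1) + (1) + (1) = 3
  L: (2) + (-1) + (0) + (2) = 3
  T: (-1) + (1) + (-3) + (-2) = -5
So the dimensions are [M³ L³ T⁻⁵].

M: 3, L: 3, T: -5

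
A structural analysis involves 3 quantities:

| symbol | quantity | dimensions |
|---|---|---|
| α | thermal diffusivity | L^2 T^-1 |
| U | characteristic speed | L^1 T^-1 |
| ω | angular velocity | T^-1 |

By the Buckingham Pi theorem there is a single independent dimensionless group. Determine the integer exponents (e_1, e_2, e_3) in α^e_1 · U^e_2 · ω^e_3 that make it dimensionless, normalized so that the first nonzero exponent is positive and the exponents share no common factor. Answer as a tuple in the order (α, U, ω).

L: e_1·(2) + e_2·(1) + e_3·(0) = 0
T: e_1·(-1) + e_2·(-1) + e_3·(-1) = 0
Solving this homogeneous linear system for the smallest-integer solution (first nonzero entry positive) gives (1, -2, 1).

(1, -2, 1)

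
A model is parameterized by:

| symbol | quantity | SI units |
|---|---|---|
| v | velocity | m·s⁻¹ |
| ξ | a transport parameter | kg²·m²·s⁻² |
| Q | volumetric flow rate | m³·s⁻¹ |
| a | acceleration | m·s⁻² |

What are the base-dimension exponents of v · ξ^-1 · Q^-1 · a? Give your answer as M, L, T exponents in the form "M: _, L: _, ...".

M: -2, L: -3, T: 0

Collect each base-dimension exponent across the product:
  M: (0) − (2) − (0) + (0) = -2
  L: (1) − (2) − (3) + (1) = -3
  T: (-1) − (-2) − (-1) + (-2) = 0
So the dimensions are [M⁻² L⁻³].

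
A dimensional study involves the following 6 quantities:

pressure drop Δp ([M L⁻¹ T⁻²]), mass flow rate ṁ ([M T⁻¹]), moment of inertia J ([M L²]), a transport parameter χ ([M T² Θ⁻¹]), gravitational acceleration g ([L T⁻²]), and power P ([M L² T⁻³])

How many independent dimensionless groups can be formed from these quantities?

There are 6 variables and 4 base dimensions (M, L, T, Θ).
The dimension matrix has rank 4.
Independent dimensionless groups: 6 − 4 = 2.

2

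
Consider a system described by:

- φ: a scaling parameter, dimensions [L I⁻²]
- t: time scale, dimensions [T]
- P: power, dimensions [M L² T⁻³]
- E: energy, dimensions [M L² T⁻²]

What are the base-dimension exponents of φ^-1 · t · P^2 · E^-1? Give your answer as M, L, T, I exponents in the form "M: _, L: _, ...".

Collect each base-dimension exponent across the product:
  M: −(0) + (0) + 2·(1) − (1) = 1
  L: −(1) + (0) + 2·(2) − (2) = 1
  T: −(0) + (1) + 2·(-3) − (-2) = -3
  I: −(-2) + (0) + 2·(0) − (0) = 2
So the dimensions are [M L T⁻³ I²].

M: 1, L: 1, T: -3, I: 2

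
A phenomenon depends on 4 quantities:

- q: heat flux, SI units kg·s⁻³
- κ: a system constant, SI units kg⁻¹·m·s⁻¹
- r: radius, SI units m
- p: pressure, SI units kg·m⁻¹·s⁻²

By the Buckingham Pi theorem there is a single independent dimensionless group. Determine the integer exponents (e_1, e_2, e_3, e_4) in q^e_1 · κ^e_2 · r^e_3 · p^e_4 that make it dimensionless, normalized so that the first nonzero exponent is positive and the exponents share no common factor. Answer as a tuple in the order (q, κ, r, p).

M: e_1·(1) + e_2·(-1) + e_3·(0) + e_4·(1) = 0
L: e_1·(0) + e_2·(1) + e_3·(1) + e_4·(-1) = 0
T: e_1·(-3) + e_2·(-1) + e_3·(0) + e_4·(-2) = 0
Solving this homogeneous linear system for the smallest-integer solution (first nonzero entry positive) gives (3, -1, -3, -4).

(3, -1, -3, -4)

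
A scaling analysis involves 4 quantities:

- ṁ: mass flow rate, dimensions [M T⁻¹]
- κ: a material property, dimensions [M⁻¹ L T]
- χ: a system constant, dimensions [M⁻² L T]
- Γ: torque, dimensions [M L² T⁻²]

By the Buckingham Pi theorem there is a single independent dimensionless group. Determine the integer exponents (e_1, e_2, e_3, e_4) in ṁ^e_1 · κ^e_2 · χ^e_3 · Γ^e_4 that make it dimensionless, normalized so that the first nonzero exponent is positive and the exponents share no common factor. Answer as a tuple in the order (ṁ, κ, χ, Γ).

(4, 1, 1, -1)

M: e_1·(1) + e_2·(-1) + e_3·(-2) + e_4·(1) = 0
L: e_1·(0) + e_2·(1) + e_3·(1) + e_4·(2) = 0
T: e_1·(-1) + e_2·(1) + e_3·(1) + e_4·(-2) = 0
Solving this homogeneous linear system for the smallest-integer solution (first nonzero entry positive) gives (4, 1, 1, -1).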